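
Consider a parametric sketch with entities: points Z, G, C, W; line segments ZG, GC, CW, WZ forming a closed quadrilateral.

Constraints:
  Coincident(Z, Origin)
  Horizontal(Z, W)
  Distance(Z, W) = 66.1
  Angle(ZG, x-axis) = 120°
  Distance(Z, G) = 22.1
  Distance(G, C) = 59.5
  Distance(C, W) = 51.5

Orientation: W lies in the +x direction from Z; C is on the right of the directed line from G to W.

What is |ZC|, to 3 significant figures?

37.6

Checks: Z = (0.00, 0.00) ✓; |GC| = 59.50 ✓; |CW| = 51.50 ✓.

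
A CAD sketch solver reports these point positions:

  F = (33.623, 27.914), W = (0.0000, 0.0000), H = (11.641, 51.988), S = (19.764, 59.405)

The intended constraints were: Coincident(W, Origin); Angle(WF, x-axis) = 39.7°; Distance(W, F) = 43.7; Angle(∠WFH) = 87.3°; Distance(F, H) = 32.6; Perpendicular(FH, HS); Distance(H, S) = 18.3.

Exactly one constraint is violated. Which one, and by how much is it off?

Distance(H, S) = 18.3 — off by 7.30.

W = (0.00, 0.00) ✓; WF at 39.70° ✓; |WF| = 43.70 ✓; ∠WFH = 87.30° ✓; |FH| = 32.60 ✓; ∠(FH, HS) = 90.00° ✓; |HS| = 11.00 ✗.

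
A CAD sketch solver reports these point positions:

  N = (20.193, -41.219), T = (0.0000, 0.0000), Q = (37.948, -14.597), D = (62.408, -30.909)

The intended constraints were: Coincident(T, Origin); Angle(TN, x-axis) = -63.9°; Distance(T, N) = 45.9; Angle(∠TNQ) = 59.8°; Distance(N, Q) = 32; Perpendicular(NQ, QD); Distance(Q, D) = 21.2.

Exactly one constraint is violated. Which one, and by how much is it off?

Distance(Q, D) = 21.2 — off by 8.20.

T = (0.00, 0.00) ✓; TN at -63.90° ✓; |TN| = 45.90 ✓; ∠TNQ = 59.80° ✓; |NQ| = 32.00 ✓; ∠(NQ, QD) = 90.00° ✓; |QD| = 29.40 ✗.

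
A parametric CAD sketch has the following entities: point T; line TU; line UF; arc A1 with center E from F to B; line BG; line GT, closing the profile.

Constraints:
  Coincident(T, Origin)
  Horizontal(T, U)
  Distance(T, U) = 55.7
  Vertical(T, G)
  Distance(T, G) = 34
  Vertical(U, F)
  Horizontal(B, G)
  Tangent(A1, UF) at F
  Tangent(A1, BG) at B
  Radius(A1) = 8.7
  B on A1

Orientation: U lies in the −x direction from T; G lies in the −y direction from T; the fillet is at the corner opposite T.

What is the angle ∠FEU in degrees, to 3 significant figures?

71.0°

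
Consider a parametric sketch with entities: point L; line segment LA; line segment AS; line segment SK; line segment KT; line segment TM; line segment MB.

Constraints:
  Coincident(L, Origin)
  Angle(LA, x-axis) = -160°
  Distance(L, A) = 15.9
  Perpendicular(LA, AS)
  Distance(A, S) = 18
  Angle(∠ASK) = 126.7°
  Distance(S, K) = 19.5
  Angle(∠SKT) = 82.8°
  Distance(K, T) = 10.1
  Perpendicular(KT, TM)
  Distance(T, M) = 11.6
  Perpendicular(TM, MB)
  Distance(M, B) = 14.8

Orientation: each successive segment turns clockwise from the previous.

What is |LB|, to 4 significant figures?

30.76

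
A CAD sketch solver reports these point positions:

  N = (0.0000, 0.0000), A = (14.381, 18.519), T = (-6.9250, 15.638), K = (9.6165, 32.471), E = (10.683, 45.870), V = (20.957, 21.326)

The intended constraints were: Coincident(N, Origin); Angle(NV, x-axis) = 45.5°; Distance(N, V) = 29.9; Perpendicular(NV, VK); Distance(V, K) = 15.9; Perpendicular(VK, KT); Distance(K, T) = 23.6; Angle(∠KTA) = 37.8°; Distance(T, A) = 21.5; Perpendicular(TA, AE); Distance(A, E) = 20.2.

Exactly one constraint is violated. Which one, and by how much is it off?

Distance(A, E) = 20.2 — off by 7.40.

N = (0.00, 0.00) ✓; NV at 45.50° ✓; |NV| = 29.90 ✓; ∠(NV, VK) = 90.00° ✓; |VK| = 15.90 ✓; ∠(VK, KT) = 90.00° ✓; |KT| = 23.60 ✓; ∠KTA = 37.80° ✓; |TA| = 21.50 ✓; ∠(TA, AE) = 90.00° ✓; |AE| = 27.60 ✗.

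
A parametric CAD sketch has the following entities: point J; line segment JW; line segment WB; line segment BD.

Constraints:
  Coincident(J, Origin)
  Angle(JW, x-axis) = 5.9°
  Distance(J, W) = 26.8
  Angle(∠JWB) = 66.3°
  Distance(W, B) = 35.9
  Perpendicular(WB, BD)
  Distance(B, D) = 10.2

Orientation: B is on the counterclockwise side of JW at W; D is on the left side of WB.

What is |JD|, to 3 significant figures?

28.9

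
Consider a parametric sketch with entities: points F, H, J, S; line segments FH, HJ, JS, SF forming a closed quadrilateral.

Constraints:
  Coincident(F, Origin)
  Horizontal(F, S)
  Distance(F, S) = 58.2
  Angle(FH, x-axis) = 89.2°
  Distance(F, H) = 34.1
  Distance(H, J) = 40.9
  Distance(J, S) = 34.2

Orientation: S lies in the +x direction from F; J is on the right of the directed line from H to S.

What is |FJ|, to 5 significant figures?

24.015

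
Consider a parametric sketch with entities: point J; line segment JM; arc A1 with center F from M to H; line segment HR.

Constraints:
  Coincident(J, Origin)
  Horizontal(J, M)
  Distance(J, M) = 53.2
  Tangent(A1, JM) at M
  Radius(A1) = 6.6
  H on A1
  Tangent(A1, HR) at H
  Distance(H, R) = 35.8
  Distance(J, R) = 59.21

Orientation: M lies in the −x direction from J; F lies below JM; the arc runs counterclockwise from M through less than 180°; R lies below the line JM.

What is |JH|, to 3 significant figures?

59.8

J is at the origin; JM is horizontal with |JM| = 53.2 and M on the −x side, so M = (-53.2, 0.00). Since A1 is tangent to JM there, FM ⟂ JM, so F = M + (0, -6.6) = (-53.2, -6.60). Since FH ⟂ HR (tangency), |FR| = √(6.6² + 35.8²) = 36.4 regardless of where H sits on A1. So R lies on both circle(J, 59.21) and circle(F, 36.4); the below-JM intersection is R = (-42.4, -41.4). H is the foot of the tangent from R: H = (-59.0, -9.67).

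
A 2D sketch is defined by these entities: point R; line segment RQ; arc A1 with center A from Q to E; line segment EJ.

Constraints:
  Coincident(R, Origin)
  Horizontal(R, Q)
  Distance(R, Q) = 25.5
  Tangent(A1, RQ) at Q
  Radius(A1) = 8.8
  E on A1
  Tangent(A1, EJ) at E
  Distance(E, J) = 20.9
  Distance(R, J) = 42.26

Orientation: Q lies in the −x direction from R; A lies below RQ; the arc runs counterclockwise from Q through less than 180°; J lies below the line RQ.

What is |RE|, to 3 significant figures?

35.8

Checks: |AE| = 8.800 ✓; ∠(AE, EJ) = 90.00° ✓; |EJ| = 20.90 ✓; |RJ| = 42.26 ✓.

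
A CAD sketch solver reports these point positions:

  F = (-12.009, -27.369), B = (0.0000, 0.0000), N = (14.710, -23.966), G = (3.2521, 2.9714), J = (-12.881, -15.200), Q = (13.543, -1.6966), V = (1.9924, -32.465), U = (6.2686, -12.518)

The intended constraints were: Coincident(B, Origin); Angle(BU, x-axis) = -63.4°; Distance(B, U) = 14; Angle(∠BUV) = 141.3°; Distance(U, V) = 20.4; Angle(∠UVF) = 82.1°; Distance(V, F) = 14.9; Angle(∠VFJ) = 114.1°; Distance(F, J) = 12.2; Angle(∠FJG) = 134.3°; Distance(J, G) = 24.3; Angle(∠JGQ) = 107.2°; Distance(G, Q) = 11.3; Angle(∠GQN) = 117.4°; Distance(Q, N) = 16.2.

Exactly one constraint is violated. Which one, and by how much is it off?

Distance(Q, N) = 16.2 — off by 6.10.

B = (0.00, 0.00) ✓; BU at -63.40° ✓; |BU| = 14.00 ✓; ∠BUV = 141.3° ✓; |UV| = 20.40 ✓; ∠UVF = 82.10° ✓; |VF| = 14.90 ✓; ∠VFJ = 114.1° ✓; |FJ| = 12.20 ✓; ∠FJG = 134.3° ✓; |JG| = 24.30 ✓; ∠JGQ = 107.2° ✓; |GQ| = 11.30 ✓; ∠GQN = 117.4° ✓; |QN| = 22.30 ✗.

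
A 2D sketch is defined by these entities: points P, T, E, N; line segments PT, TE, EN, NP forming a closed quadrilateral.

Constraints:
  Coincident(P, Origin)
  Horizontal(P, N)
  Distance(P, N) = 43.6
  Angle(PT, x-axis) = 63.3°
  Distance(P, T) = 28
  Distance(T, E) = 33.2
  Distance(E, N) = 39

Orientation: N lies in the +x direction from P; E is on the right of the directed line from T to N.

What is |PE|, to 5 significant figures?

9.0871

Checks: |TE| = 33.20 ✓; |EN| = 39.00 ✓.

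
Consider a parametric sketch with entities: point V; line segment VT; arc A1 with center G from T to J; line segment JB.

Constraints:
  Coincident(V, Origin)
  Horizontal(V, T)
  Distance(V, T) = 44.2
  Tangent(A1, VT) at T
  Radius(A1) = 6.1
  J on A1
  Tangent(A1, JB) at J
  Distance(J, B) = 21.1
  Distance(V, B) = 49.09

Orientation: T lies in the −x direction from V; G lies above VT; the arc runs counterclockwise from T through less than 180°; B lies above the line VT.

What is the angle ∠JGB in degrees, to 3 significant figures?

73.9°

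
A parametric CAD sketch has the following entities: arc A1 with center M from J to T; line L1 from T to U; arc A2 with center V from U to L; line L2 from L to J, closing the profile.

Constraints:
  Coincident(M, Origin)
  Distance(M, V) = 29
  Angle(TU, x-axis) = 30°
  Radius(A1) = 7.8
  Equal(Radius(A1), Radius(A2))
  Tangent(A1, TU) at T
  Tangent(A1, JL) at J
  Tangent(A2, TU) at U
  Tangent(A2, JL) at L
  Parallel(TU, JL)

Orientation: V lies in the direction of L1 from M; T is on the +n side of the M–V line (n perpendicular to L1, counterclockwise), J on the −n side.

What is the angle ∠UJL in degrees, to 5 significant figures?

28.277°

Tangency of A1 to both parallel lines with radius 7.8 puts T and J at M ± 7.8·n: T = (-3.9000, 6.7550), J = (3.9000, -6.7550). Equal radii place U and L the same way about V: U = V + 7.8·n = (21.215, 21.255), L = V − 7.8·n = (29.015, 7.7450). Then cos ∠UJL = JU·JL / (|JU||JL|), giving 28.277°.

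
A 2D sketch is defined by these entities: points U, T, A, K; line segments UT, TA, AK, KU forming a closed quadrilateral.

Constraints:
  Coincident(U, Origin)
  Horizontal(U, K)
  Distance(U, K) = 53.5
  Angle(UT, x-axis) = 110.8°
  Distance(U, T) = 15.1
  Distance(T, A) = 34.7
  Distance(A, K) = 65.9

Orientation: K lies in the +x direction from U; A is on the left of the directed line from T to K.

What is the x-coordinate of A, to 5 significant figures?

6.8858

Checks: UT at 110.8° ✓; |TA| = 34.70 ✓; |AK| = 65.90 ✓.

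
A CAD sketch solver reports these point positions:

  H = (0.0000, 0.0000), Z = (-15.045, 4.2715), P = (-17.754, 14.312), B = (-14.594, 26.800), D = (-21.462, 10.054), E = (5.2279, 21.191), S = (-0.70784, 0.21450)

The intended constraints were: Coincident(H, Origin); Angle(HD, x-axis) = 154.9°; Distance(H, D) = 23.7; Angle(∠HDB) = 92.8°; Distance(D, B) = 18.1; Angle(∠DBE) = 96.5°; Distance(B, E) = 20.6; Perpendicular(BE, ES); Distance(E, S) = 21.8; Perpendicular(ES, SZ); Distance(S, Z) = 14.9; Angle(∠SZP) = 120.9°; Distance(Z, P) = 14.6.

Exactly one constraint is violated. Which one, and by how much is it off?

Distance(Z, P) = 14.6 — off by 4.20.

H = (0.00, 0.00) ✓; HD at 154.9° ✓; |HD| = 23.70 ✓; ∠HDB = 92.80° ✓; |DB| = 18.10 ✓; ∠DBE = 96.50° ✓; |BE| = 20.60 ✓; ∠(BE, ES) = 90.00° ✓; |ES| = 21.80 ✓; ∠(ES, SZ) = 90.00° ✓; |SZ| = 14.90 ✓; ∠SZP = 120.9° ✓; |ZP| = 10.40 ✗.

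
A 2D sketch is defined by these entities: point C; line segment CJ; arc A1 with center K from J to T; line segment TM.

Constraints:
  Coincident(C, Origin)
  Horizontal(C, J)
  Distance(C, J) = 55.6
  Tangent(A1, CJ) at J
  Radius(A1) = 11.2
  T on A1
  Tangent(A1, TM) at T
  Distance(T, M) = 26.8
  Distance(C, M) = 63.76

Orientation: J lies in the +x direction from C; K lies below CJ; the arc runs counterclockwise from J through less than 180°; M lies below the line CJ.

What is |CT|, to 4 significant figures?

46.59

C is at the origin; C and J share the same y with |CJ| = 55.6 and J on the +x side, so J = (55.60, 0.000). The tangent condition forces KJ to be normal to CJ, so K = J + (0, -11.2) = (55.60, -11.20). Since KT ⟂ TM (tangency), |KM| = √(11.2² + 26.8²) = 29.05 regardless of where T sits on A1. So M lies on both circle(C, 63.76) and circle(K, 29.05); the below-CJ intersection is M = (49.91, -39.68). T is the foot of the tangent from M: T = (44.62, -13.41).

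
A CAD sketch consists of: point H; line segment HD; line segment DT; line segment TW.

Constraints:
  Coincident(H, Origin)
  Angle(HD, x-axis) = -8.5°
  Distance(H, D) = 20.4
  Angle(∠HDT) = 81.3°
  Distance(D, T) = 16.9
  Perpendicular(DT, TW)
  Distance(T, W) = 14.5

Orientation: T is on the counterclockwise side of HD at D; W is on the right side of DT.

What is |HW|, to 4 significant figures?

37.32

∠HDT = 81.3°, so DT runs at -8.5° + (180° − 81.3°) = 90.20° from the x-axis; with |DT| = 16.9, T = D + 16.9·(cos 90.20°, sin 90.20°) = (20.12, 13.88). DT ⟂ TW; with |TW| = 14.5 on the right of DT, W = T + 14.5·(1.000, 0.003491) = (34.62, 13.94). Then |HW| = |W − H| = 37.32.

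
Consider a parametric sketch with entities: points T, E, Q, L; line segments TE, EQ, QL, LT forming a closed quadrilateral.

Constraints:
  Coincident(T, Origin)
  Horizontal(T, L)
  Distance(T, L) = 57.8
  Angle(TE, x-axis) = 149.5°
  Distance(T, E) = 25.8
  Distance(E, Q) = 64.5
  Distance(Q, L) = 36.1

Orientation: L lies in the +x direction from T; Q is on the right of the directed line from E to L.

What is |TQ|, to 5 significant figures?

38.827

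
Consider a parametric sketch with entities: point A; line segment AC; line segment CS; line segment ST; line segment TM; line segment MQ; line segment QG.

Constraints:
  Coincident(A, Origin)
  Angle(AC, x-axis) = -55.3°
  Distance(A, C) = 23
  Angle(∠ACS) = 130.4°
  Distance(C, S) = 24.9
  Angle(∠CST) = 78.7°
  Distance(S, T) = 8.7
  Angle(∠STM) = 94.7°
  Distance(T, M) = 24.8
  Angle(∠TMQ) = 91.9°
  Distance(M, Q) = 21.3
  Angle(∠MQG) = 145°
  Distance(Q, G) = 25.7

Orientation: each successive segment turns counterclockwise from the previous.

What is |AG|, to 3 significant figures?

61.6

∠TMQ = 91.9° gives MQ at -91.0° from the x-axis; with |MQ| = 21.3, Q = (11.9, -34.4). ∠MQG = 145.0° gives QG at -56.0° from the x-axis; with |QG| = 25.7, G = (26.2, -55.7). Then |AG| = |G − A| = 61.6.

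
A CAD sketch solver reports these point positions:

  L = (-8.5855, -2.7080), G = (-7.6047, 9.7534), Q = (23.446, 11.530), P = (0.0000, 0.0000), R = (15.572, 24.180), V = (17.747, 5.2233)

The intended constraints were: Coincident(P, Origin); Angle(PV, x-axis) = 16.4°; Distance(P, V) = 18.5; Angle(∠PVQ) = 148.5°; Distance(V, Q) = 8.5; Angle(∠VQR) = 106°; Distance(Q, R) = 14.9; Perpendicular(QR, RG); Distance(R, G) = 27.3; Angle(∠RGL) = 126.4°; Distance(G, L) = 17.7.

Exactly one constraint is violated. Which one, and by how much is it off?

Distance(G, L) = 17.7 — off by 5.20.

P = (0.00, 0.00) ✓; PV at 16.40° ✓; |PV| = 18.50 ✓; ∠PVQ = 148.5° ✓; |VQ| = 8.500 ✓; ∠VQR = 106.0° ✓; |QR| = 14.90 ✓; ∠(QR, RG) = 90.00° ✓; |RG| = 27.30 ✓; ∠RGL = 126.4° ✓; |GL| = 12.50 ✗.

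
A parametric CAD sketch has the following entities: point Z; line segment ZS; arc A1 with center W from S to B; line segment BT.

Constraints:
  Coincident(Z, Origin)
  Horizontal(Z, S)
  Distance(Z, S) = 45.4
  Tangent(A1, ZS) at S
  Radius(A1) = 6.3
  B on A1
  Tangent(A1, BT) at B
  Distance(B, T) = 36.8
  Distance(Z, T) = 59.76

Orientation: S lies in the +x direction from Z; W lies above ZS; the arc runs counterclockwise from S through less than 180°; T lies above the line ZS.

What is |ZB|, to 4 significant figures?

52.08

Z is at the origin; ZS is horizontal with |ZS| = 45.4 and S on the +x side, so S = (45.40, 0.000). The tangent condition forces WS to be normal to ZS, so W = S + (0, 6.3) = (45.40, 6.300). Since WB ⟂ BT (tangency), |WT| = √(6.3² + 36.8²) = 37.34 regardless of where B sits on A1. So T lies on both circle(Z, 59.76) and circle(W, 37.34); the above-ZS intersection is T = (41.10, 43.39). B is the foot of the tangent from T: B = (51.45, 8.072).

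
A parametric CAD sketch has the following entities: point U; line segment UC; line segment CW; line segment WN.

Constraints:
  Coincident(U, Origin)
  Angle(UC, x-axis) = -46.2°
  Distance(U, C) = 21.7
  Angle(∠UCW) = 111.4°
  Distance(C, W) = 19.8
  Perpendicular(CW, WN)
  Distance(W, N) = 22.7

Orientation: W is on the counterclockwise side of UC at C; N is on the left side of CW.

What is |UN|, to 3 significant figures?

27.8

∠UCW = 111.4°, so CW runs at -46.2° + (180° − 111.4°) = 22.4° from the x-axis; with |CW| = 19.8, W = C + 19.8·(cos 22.4°, sin 22.4°) = (33.3, -8.12). CW is perpendicular to WN; with |WN| = 22.7 on the left of CW, N = W + 22.7·(-0.381, 0.925) = (24.7, 12.9). Then |UN| = |N − U| = 27.8.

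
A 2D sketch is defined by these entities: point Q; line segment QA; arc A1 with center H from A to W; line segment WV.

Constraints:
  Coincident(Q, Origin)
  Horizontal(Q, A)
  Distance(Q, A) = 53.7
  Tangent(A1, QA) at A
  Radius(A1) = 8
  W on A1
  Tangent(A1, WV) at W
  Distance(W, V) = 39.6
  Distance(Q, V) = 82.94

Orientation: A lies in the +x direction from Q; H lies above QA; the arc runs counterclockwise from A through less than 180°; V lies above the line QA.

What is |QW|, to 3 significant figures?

61.9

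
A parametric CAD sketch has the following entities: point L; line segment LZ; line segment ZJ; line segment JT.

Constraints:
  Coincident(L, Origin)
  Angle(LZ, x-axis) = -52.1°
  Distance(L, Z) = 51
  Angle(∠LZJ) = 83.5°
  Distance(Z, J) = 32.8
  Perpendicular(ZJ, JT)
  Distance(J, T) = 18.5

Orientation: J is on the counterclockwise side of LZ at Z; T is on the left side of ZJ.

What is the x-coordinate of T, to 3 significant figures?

41.8

L is at the origin; LZ runs at -52.1° with length 51.0, so Z = 51.0·(cos -52.1°, sin -52.1°) = (31.3, -40.2). ∠LZJ = 83.5°, so ZJ runs at -52.1° + (180° − 83.5°) = 44.4° from the x-axis; with |ZJ| = 32.8, J = Z + 32.8·(cos 44.4°, sin 44.4°) = (54.8, -17.3). The perpendicularity gives JT at right angles to ZJ; with |JT| = 18.5 on the left of ZJ, T = J + 18.5·(-0.700, 0.714) = (41.8, -4.08). So T.x = 41.8.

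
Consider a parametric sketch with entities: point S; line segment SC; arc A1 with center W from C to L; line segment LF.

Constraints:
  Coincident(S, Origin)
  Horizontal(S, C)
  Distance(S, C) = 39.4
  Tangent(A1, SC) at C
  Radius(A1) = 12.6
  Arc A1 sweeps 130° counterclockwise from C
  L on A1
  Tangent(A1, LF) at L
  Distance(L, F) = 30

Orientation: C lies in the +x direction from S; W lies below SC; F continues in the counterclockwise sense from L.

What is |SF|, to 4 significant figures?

65.67

S is at the origin; SC is horizontal with |SC| = 39.4 and C on the +x side, so C = (39.40, 0.000). Tangency of A1 to SC means the radius WC is perpendicular to SC, so W = C + (0, -12.6) = (39.40, -12.60). On A1, C sits at bearing 90° from W; a 130° counterclockwise sweep puts L at bearing 220°, so L = W + 12.6·(cos 220°, sin 220°) = (29.75, -20.70). A1 meets LF tangentially, so WL is at right angles to LF, so LF runs along (−sin 220°, cos 220°); with |LF| = 30.0, F = (49.03, -43.68). Then |SF| = |F − S| = 65.67.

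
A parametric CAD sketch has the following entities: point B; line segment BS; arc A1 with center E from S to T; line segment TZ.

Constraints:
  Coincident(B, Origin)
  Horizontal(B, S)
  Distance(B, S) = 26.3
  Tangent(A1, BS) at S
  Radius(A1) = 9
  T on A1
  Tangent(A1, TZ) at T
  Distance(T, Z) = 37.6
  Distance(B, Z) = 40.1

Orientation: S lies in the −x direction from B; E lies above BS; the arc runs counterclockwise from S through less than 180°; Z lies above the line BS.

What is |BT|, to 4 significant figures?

18.84

Checks: ∠(ES, SB) = 90.00° ✓; |ET| = 9.000 ✓; ∠(ET, TZ) = 90.00° ✓; |TZ| = 37.60 ✓; |BZ| = 40.10 ✓.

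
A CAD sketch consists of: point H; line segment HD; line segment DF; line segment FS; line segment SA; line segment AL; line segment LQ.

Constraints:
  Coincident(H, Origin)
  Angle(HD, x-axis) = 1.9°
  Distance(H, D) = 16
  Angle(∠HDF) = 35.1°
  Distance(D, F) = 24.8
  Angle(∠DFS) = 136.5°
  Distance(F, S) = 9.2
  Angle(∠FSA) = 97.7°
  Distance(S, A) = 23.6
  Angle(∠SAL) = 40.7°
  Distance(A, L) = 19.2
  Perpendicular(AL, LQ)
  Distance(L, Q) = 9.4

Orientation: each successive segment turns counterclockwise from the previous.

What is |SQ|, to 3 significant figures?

6.13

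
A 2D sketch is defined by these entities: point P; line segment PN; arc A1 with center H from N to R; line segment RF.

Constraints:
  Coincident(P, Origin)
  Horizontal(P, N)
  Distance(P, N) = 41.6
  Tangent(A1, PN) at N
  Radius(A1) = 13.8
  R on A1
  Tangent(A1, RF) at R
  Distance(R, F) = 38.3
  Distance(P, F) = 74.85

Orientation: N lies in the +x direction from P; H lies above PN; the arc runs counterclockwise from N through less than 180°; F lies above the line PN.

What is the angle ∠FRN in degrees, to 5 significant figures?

133.19°

P is at the origin; PN is horizontal with |PN| = 41.6 and N on the +x side, so N = (41.600, 0.0000). Since A1 is tangent to PN there, HN ⟂ PN, so H = N + (0, 13.8) = (41.600, 13.800). Since HR ⟂ RF (tangency), |HF| = √(13.8² + 38.3²) = 40.710 regardless of where R sits on A1. So F lies on both circle(P, 74.85) and circle(H, 40.710); the above-PN intersection is F = (52.961, 52.893). R is the foot of the tangent from F: R = (55.373, 14.669).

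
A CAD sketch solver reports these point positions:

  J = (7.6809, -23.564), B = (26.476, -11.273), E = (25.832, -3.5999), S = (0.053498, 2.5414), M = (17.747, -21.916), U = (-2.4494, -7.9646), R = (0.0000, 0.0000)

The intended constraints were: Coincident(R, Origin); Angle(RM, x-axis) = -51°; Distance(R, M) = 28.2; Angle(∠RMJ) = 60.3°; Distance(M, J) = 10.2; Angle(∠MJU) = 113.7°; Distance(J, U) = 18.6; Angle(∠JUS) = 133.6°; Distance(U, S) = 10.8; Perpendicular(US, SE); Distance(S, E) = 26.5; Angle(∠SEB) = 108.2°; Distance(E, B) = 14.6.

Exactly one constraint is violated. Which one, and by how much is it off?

Distance(E, B) = 14.6 — off by 6.90.

R = (0.00, 0.00) ✓; RM at -51.00° ✓; |RM| = 28.20 ✓; ∠RMJ = 60.30° ✓; |MJ| = 10.20 ✓; ∠MJU = 113.7° ✓; |JU| = 18.60 ✓; ∠JUS = 133.6° ✓; |US| = 10.80 ✓; ∠(US, SE) = 90.00° ✓; |SE| = 26.50 ✓; ∠SEB = 108.2° ✓; |EB| = 7.700 ✗.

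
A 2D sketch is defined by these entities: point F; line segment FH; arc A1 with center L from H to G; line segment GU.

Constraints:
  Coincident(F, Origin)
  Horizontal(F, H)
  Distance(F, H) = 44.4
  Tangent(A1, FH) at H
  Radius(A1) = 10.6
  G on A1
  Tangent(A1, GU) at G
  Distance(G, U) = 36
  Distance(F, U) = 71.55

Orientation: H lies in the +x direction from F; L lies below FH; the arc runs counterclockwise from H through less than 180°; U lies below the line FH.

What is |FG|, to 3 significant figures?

38.8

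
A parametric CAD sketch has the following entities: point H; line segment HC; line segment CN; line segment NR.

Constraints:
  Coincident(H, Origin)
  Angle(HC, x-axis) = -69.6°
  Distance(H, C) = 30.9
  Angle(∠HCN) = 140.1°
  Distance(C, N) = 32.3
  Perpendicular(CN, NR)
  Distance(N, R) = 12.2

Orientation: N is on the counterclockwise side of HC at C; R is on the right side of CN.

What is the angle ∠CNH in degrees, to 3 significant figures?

19.5°

H is at the origin; HC runs at -69.6° with length 30.9, so C = 30.9·(cos -69.6°, sin -69.6°) = (10.8, -29.0). ∠HCN = 140.1°, so CN runs at -69.6° + (180° − 140.1°) = -29.7° from the x-axis; with |CN| = 32.3, N = C + 32.3·(cos -29.7°, sin -29.7°) = (38.8, -45.0). Then cos ∠CNH = NC·NH / (|NC||NH|), giving 19.5°.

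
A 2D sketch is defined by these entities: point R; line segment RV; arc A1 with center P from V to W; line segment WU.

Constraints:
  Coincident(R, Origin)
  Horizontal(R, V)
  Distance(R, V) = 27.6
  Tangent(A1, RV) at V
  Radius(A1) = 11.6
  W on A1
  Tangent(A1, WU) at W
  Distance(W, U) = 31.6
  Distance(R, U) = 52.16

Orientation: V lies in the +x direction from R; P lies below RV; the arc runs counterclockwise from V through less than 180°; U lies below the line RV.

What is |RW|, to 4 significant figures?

22.37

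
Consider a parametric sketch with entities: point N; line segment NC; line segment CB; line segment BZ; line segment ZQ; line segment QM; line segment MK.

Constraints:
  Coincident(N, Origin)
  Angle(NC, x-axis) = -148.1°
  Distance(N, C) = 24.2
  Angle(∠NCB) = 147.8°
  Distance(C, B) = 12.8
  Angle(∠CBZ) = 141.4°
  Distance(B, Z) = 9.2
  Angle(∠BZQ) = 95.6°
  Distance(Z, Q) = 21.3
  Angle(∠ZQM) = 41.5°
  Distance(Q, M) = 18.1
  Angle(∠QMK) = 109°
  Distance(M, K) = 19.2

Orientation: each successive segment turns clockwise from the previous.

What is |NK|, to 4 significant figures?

46.11

N is at the origin; NC runs at -148.1° with length 24.2, so C = (-20.55, -12.79). ∠NCB = 147.8° gives CB at 179.7° from the x-axis; with |CB| = 12.8, B = (-33.34, -12.72). ∠CBZ = 141.4° gives BZ at 141.1° from the x-axis; with |BZ| = 9.2, Z = (-40.50, -6.944). ∠BZQ = 95.6° gives ZQ at 56.70° from the x-axis; with |ZQ| = 21.3, Q = (-28.81, 10.86). ∠ZQM = 41.5° gives QM at -81.80° from the x-axis; with |QM| = 18.1, M = (-26.23, -7.056). ∠QMK = 109.0° gives MK at -152.8° from the x-axis; with |MK| = 19.2, K = (-43.31, -15.83). Then |NK| = |K − N| = 46.11.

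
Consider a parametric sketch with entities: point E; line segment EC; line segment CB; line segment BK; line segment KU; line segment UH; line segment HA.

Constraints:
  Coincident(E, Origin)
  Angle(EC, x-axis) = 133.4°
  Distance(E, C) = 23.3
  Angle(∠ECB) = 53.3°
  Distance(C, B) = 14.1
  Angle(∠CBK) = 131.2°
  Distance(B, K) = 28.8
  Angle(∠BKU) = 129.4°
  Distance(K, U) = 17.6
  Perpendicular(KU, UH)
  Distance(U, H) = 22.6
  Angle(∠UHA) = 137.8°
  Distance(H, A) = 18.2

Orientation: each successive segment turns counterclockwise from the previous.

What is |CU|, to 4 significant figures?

49.35

E is at the origin; EC runs at 133.4° with length 23.3, so C = (-16.01, 16.93). ∠ECB = 53.3° gives CB at -99.90° from the x-axis; with |CB| = 14.1, B = (-18.43, 3.039). ∠CBK = 131.2° gives BK at -51.10° from the x-axis; with |BK| = 28.8, K = (-0.3480, -19.37). ∠BKU = 129.4° gives KU at -0.5000° from the x-axis; with |KU| = 17.6, U = (17.25, -19.53). Then |CU| = |U − C| = 49.35.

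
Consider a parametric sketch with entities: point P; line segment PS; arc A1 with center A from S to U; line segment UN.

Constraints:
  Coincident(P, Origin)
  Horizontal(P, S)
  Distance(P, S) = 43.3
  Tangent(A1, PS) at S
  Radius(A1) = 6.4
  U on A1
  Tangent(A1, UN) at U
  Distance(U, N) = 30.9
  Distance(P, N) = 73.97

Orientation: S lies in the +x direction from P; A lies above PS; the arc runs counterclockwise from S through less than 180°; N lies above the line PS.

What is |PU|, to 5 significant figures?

47.626

P is at the origin; P and S share the same y with |PS| = 43.3 and S on the +x side, so S = (43.300, 0.0000). Tangency of A1 to PS means the radius AS is perpendicular to PS, so A = S + (0, 6.4) = (43.300, 6.4000). Since AU ⟂ UN (tangency), |AN| = √(6.4² + 30.9²) = 31.556 regardless of where U sits on A1. So N lies on both circle(P, 73.97) and circle(A, 31.556); the above-PS intersection is N = (70.495, 22.407). U is the foot of the tangent from N: U = (47.598, 1.6576).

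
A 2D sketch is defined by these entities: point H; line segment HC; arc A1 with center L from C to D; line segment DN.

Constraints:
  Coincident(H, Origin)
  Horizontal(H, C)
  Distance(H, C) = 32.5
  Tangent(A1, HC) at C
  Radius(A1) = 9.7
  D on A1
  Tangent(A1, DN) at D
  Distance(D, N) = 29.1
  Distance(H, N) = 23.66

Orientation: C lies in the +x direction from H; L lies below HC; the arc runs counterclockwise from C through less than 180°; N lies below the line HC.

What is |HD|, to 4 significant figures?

25.86

Checks: |HC| = 32.50 ✓; |LD| = 9.700 ✓; ∠(LD, DN) = 90.00° ✓; |DN| = 29.10 ✓; |HN| = 23.66 ✓.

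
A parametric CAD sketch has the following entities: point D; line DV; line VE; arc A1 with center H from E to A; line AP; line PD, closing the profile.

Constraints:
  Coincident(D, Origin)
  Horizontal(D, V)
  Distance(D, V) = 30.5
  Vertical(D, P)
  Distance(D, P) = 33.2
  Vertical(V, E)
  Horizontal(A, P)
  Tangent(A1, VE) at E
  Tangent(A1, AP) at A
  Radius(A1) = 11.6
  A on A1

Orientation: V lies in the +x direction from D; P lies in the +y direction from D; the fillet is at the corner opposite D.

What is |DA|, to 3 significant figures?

38.2

D is at the origin; DV is horizontal with |DV| = 30.5 and V on the +x side, so V = (30.5, 0.00). D and P share the same x with |DP| = 33.2 and P on the +y side, so P = (0.00, 33.2). The virtual corner opposite D is at (30.5, 33.2). A1 meets VE tangentially, so HE is at right angles to VE and the tangent condition forces HA to be normal to AP, with radius 11.6, so the center H sits 11.6 in from both sides at H = (18.9, 21.6). That places the tangent points at E = (30.5, 21.6) on VE and A = (18.9, 33.2) on AP. Then |DA| = |A − D| = 38.2.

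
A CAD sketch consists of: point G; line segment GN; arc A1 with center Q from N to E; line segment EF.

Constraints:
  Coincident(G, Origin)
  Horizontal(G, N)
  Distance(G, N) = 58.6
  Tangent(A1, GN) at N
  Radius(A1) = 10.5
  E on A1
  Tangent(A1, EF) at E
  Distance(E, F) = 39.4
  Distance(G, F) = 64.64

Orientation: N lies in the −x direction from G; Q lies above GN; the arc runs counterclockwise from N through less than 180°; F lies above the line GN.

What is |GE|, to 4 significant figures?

49.05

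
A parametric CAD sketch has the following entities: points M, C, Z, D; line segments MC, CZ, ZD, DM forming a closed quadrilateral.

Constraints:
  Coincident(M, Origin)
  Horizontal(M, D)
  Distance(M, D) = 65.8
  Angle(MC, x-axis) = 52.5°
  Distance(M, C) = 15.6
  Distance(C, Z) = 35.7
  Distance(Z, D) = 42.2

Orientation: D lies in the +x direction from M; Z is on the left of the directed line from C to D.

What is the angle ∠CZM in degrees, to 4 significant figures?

5.474°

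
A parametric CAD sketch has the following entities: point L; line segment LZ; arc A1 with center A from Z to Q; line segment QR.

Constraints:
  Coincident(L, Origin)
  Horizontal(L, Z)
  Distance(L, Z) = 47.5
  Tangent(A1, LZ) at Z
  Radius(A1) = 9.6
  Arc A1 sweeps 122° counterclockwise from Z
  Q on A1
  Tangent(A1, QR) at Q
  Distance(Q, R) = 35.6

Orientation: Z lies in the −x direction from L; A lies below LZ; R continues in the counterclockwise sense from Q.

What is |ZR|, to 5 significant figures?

46.141

On A1, Z sits at bearing 90° from A; a 122° counterclockwise sweep puts Q at bearing 212°, so Q = A + 9.6·(cos 212°, sin 212°) = (-55.641, -14.687). Since A1 is tangent to QR there, AQ ⟂ QR, so QR runs along (−sin 212°, cos 212°); with |QR| = 35.6, R = (-36.776, -44.878). Then |ZR| = |R − Z| = 46.141.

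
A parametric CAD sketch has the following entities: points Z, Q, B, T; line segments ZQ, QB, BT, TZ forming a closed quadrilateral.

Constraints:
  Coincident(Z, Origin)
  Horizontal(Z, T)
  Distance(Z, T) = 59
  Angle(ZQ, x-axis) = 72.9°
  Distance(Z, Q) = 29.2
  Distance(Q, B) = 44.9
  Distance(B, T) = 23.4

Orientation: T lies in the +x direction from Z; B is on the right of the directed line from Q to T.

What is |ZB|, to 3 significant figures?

37.4

Z is at the origin; Z and T share the same y with |ZT| = 59.0 and T in +x, so T = (59.0, 0). ZQ runs at 72.9° with |ZQ| = 29.2, so Q = (8.59, 27.9). B is determined by |QB| = 44.9 and |BT| = 23.4 together: it lies at the intersection of circle(Q, 44.9) and circle(T, 23.4). With |QT| = 57.6, the foot of the radical line on QT is 41.6 from Q and the perpendicular offset is √(44.9² − 41.6²) = 17.0. Taking the right-of-QT solution: B = (36.7, -7.10).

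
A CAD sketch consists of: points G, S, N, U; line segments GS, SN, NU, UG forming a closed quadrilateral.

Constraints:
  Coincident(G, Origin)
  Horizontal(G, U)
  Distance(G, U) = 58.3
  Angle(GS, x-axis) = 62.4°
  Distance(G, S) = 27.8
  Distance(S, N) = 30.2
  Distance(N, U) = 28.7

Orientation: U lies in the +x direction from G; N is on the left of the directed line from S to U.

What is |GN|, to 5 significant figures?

49.474

Checks: |SN| = 30.20 ✓; |NU| = 28.70 ✓.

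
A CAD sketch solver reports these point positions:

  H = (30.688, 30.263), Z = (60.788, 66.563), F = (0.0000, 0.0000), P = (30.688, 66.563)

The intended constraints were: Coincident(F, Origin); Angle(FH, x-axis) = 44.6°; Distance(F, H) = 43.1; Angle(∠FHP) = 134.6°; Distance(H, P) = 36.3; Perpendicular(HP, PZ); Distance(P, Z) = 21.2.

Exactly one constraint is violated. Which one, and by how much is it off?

Distance(P, Z) = 21.2 — off by 8.90.

F = (0.00, 0.00) ✓; FH at 44.60° ✓; |FH| = 43.10 ✓; ∠FHP = 134.6° ✓; |HP| = 36.30 ✓; ∠(HP, PZ) = 90.00° ✓; |PZ| = 30.10 ✗.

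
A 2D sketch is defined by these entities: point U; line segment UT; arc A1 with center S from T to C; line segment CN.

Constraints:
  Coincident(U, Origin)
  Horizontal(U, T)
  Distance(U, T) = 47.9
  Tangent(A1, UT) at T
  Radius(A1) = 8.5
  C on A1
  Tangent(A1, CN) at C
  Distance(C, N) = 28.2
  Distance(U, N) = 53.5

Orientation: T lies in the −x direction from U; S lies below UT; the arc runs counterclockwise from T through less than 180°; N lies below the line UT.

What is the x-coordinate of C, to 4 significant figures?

-54.92

U is at the origin; UT is horizontal with |UT| = 47.9 and T on the −x side, so T = (-47.90, 0.000). Since A1 is tangent to UT there, ST ⟂ UT, so S = T + (0, -8.5) = (-47.90, -8.500). Since SC ⟂ CN (tangency), |SN| = √(8.5² + 28.2²) = 29.45 regardless of where C sits on A1. So N lies on both circle(U, 53.5) and circle(S, 29.45); the below-UT intersection is N = (-39.03, -36.59). C is the foot of the tangent from N: C = (-54.92, -13.29).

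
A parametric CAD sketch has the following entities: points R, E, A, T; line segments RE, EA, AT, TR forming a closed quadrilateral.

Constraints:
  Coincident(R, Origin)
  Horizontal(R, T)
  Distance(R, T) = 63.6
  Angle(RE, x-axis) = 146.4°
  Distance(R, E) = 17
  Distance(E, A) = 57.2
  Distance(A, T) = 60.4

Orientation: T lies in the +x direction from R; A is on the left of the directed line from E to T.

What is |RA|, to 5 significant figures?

55.801

Checks: RE at 146.4° ✓; |EA| = 57.20 ✓; |AT| = 60.40 ✓.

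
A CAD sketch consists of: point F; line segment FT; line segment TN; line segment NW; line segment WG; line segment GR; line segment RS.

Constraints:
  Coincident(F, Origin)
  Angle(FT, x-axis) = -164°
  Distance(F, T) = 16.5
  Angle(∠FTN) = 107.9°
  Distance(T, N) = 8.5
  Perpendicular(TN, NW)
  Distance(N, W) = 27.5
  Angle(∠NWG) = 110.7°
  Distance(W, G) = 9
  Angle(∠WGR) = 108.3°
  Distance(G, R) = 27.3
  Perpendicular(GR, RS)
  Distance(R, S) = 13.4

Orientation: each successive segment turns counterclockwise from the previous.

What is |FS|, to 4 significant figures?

14.76

∠WGR = 108.3° gives GR at 139.1° from the x-axis; with |GR| = 27.3, R = (-5.834, 12.23). GR is perpendicular to RS, so RS runs at -130.9°; with |RS| = 13.4, S = (-14.61, 2.100). Then |FS| = |S − F| = 14.76.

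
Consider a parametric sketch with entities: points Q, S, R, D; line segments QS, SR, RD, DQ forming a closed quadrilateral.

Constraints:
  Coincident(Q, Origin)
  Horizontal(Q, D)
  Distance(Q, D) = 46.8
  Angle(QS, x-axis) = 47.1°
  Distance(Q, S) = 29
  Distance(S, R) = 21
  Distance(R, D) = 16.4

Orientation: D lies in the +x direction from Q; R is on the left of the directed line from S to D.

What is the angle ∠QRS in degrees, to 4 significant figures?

38.31°

Q is at the origin; Q and D share the same y with |QD| = 46.8 and D in +x, so D = (46.8, 0). QS runs at 47.1° with |QS| = 29.0, so S = (19.74, 21.24). R is determined by |SR| = 21.0 and |RD| = 16.4 together: it lies at the intersection of circle(S, 21.0) and circle(D, 16.4). With |SD| = 34.40, the foot of the radical line on SD is 19.70 from S and the perpendicular offset is √(21.0² − 19.70²) = 7.270. Taking the left-of-SD solution: R = (39.73, 14.80).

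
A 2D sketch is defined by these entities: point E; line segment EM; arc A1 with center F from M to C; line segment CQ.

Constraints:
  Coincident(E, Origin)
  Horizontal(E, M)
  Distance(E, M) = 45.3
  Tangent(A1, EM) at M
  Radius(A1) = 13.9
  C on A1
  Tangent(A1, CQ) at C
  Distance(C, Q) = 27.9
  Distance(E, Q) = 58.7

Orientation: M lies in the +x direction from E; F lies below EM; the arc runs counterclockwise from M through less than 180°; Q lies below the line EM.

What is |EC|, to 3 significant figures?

36.2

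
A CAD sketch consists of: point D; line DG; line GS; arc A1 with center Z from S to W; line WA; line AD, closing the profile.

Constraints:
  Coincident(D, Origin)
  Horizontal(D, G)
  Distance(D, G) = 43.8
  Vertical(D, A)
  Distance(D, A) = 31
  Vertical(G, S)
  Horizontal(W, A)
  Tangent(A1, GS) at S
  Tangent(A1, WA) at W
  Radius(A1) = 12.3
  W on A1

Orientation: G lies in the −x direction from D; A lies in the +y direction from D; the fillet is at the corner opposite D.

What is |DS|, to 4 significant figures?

47.62

The virtual corner opposite D is at (-43.80, 31.00). The tangent condition forces ZS to be normal to GS and since A1 is tangent to WA there, ZW ⟂ WA, with radius 12.3, so the center Z sits 12.3 in from both sides at Z = (-31.50, 18.70). That places the tangent points at S = (-43.80, 18.70) on GS and W = (-31.50, 31.00) on WA. Then |DS| = |S − D| = 47.62.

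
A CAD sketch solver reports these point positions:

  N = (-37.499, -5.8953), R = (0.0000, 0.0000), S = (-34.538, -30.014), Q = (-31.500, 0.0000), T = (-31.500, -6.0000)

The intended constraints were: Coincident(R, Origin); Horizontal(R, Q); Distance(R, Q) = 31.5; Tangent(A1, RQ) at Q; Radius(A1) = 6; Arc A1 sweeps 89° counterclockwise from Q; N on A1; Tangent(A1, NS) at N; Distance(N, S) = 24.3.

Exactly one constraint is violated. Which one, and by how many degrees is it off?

Tangent(A1, NS) at N — off by 8.00°.

R = (0.00, 0.00) ✓; R.y = 0.00, Q.y = 0.00 ✓; |RQ| = 31.50 ✓; ∠(TQ, QR) = 90.00° ✓; |TQ| = 6.000 ✓; bearing(T→N) − bearing(T→Q) = 89.00° ✓; |TN| = 6.000 ✓; ∠(TN, NS) = 82.00° ✗; |NS| = 24.30 ✓.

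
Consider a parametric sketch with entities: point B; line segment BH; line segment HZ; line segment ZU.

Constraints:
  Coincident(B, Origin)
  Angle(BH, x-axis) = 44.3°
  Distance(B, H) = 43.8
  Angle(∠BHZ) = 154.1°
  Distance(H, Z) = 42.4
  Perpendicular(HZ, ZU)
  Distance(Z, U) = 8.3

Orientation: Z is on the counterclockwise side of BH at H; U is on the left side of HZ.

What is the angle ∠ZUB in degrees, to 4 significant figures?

97.54°

∠BHZ = 154.1°, so HZ runs at 44.3° + (180° − 154.1°) = 70.20° from the x-axis; with |HZ| = 42.4, Z = H + 42.4·(cos 70.20°, sin 70.20°) = (45.71, 70.48). HZ is perpendicular to ZU; with |ZU| = 8.3 on the left of HZ, U = Z + 8.3·(-0.9409, 0.3387) = (37.90, 73.30). Then cos ∠ZUB = UZ·UB / (|UZ||UB|), giving 97.54°.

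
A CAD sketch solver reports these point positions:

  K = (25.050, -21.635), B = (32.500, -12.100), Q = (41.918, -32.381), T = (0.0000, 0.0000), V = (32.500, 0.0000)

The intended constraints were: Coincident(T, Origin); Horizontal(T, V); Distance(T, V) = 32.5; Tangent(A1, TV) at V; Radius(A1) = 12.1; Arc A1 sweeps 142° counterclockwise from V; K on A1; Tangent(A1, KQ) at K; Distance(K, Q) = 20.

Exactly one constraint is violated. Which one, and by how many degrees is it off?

Tangent(A1, KQ) at K — off by 5.50°.

T = (0.00, 0.00) ✓; T.y = 0.00, V.y = 0.00 ✓; |TV| = 32.50 ✓; ∠(BV, VT) = 90.00° ✓; |BV| = 12.10 ✓; bearing(B→K) − bearing(B→V) = 142.0° ✓; |BK| = 12.10 ✓; ∠(BK, KQ) = 84.50° ✗; |KQ| = 20.00 ✓.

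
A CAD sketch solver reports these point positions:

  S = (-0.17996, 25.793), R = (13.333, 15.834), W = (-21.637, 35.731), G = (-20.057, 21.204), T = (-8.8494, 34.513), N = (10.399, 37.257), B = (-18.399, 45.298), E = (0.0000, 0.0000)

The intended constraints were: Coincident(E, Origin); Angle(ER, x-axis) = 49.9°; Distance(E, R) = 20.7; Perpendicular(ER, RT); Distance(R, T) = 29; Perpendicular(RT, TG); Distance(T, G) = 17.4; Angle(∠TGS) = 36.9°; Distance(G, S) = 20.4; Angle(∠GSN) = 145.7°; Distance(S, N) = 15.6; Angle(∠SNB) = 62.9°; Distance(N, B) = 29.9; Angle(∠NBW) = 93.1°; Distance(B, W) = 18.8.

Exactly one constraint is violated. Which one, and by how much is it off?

Distance(B, W) = 18.8 — off by 8.70.

E = (0.00, 0.00) ✓; ER at 49.90° ✓; |ER| = 20.70 ✓; ∠(ER, RT) = 90.00° ✓; |RT| = 29.00 ✓; ∠(RT, TG) = 90.00° ✓; |TG| = 17.40 ✓; ∠TGS = 36.90° ✓; |GS| = 20.40 ✓; ∠GSN = 145.7° ✓; |SN| = 15.60 ✓; ∠SNB = 62.90° ✓; |NB| = 29.90 ✓; ∠NBW = 93.10° ✓; |BW| = 10.10 ✗.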